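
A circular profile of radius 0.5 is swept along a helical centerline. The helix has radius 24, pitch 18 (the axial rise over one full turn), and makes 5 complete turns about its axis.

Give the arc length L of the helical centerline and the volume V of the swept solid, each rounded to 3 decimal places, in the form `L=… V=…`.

L=759.335 V=596.380

2πR = 2π·24 = 150.796447
per-turn = √(150.796447² + 18²) = √(22739.5685 + 324) = √23063.5685 = 151.866944
L = 5 × 151.866944 = 759.334718
V = π·0.5² × L = 0.785398 × 759.334718 = 596.380093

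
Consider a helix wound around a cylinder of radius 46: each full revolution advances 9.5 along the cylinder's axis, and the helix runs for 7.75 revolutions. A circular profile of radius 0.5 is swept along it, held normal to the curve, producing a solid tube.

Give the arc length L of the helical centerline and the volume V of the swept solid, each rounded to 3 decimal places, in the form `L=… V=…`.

2πR = 2π·46 = 289.026524
per-turn = √(289.026524² + 9.5²) = √(83536.3317 + 90.25) = √83626.5817 = 289.182610
L = 7.75 × 289.182610 = 2241.165224
V = π·0.5² × L = 0.785398 × 2241.165224 = 1760.207051

L=2241.165 V=1760.207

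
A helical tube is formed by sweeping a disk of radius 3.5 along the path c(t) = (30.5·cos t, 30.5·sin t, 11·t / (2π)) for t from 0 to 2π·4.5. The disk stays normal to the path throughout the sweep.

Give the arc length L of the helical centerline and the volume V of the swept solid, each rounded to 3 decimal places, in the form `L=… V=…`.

L=863.787 V=33242.407

2πR = 2π·30.5 = 191.637152
per-turn = √(191.637152² + 11²) = √(36724.7980 + 121) = √36845.7980 = 191.952593
L = 4.5 × 191.952593 = 863.786669
V = π·3.5² × L = 38.484510 × 863.786669 = 33242.406695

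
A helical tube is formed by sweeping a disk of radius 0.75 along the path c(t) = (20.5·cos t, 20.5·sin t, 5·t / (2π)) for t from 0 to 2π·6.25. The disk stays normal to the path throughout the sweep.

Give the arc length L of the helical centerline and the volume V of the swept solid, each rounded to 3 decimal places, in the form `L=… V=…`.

2πR = 2π·20.5 = 128.805299
per-turn = √(128.805299² + 5²) = √(16590.8050 + 25) = √16615.8050 = 128.902308
L = 6.25 × 128.902308 = 805.639425
V = π·0.75² × L = 1.767146 × 805.639425 = 1423.682380

L=805.639 V=1423.682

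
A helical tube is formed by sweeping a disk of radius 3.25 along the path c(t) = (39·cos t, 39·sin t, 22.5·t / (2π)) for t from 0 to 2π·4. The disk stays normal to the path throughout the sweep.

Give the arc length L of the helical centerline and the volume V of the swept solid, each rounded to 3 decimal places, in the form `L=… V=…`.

L=984.300 V=32662.103

2πR = 2π·39 = 245.044227
per-turn = √(245.044227² + 22.5²) = √(60046.6732 + 506.25) = √60552.9232 = 246.075036
L = 4 × 246.075036 = 984.300143
V = π·3.25² × L = 33.183072 × 984.300143 = 32662.102900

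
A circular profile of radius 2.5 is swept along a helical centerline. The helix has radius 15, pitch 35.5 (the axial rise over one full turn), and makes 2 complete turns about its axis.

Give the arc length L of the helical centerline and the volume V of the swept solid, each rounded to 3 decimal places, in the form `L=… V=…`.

2πR = 2π·15 = 94.247780
per-turn = √(94.247780² + 35.5²) = √(8882.6440 + 1260.25) = √10142.8940 = 100.711936
L = 2 × 100.711936 = 201.423871
V = π·2.5² × L = 19.634954 × 201.423871 = 3954.948460

L=201.424 V=3954.948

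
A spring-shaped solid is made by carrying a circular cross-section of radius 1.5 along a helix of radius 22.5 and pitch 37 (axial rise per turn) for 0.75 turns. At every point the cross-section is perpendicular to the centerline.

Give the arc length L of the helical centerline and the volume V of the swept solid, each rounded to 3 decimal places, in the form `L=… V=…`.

2πR = 2π·22.5 = 141.371669
per-turn = √(141.371669² + 37²) = √(19985.9489 + 1369) = √21354.9489 = 146.133326
L = 0.75 × 146.133326 = 109.599994
V = π·1.5² × L = 7.068583 × 109.599994 = 774.716708

L=109.600 V=774.717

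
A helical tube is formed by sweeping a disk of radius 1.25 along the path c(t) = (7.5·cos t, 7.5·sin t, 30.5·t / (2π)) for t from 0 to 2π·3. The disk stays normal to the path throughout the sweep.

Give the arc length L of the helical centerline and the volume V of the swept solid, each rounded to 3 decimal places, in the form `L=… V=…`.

2πR = 2π·7.5 = 47.123890
per-turn = √(47.123890² + 30.5²) = √(2220.6610 + 930.25) = √3150.9110 = 56.132976
L = 3 × 56.132976 = 168.398928
V = π·1.25² × L = 4.908739 × 168.398928 = 826.626304

L=168.399 V=826.626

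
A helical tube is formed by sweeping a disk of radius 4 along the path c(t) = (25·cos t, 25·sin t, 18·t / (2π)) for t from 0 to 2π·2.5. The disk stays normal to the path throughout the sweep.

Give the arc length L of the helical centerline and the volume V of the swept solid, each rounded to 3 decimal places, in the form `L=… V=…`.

2πR = 2π·25 = 157.079633
per-turn = √(157.079633² + 18²) = √(24674.0110 + 324) = √24998.0110 = 158.107593
L = 2.5 × 158.107593 = 395.268983
V = π·4² × L = 50.265482 × 395.268983 = 19868.386121

L=395.269 V=19868.386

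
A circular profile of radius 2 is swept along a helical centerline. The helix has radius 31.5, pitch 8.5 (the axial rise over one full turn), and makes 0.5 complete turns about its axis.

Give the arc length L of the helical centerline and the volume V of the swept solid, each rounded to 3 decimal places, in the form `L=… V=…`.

2πR = 2π·31.5 = 197.920337
per-turn = √(197.920337² + 8.5²) = √(39172.4599 + 72.25) = √39244.7099 = 198.102776
L = 0.5 × 198.102776 = 99.051388
V = π·2² × L = 12.566371 × 99.051388 = 1244.716452

L=99.051 V=1244.716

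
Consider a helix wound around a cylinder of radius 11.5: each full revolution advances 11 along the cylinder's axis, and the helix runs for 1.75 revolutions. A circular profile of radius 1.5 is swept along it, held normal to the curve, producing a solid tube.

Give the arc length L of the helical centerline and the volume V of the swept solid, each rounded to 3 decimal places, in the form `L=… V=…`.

2πR = 2π·11.5 = 72.256631
per-turn = √(72.256631² + 11²) = √(5221.0207 + 121) = √5342.0207 = 73.089129
L = 1.75 × 73.089129 = 127.905975
V = π·1.5² × L = 7.068583 × 127.905975 = 904.114062

L=127.906 V=904.114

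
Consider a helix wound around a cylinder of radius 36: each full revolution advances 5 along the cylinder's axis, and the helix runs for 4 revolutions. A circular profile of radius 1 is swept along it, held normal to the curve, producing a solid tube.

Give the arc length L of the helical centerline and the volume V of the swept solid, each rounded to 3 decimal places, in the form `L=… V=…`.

L=905.000 V=2843.140

2πR = 2π·36 = 226.194671
per-turn = √(226.194671² + 5²) = √(51164.0292 + 25) = √51189.0292 = 226.249926
L = 4 × 226.249926 = 904.999706
V = π·1² × L = 3.141593 × 904.999706 = 2843.140427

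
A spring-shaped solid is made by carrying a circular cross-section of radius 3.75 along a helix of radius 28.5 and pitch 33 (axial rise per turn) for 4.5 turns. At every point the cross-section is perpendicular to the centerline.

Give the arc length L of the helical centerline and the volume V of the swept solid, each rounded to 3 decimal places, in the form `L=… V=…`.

L=819.387 V=36199.427

2πR = 2π·28.5 = 179.070781
per-turn = √(179.070781² + 33²) = √(32066.3447 + 1089) = √33155.3447 = 182.086091
L = 4.5 × 182.086091 = 819.387412
V = π·3.75² × L = 44.178647 × 819.387412 = 36199.426957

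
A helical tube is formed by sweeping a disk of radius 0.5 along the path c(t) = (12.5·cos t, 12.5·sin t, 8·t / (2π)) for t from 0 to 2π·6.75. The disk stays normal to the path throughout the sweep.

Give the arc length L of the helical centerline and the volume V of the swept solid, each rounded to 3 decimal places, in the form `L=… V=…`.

L=532.887 V=418.528

2πR = 2π·12.5 = 78.539816
per-turn = √(78.539816² + 8²) = √(6168.5028 + 64) = √6232.5028 = 78.946202
L = 6.75 × 78.946202 = 532.886861
V = π·0.5² × L = 0.785398 × 532.886861 = 418.528362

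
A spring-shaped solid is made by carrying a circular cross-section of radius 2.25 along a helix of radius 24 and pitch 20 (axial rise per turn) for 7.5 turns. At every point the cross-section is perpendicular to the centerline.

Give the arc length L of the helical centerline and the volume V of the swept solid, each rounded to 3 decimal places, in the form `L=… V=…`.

L=1140.877 V=18144.867

2πR = 2π·24 = 150.796447
per-turn = √(150.796447² + 20²) = √(22739.5685 + 400) = √23139.5685 = 152.116957
L = 7.5 × 152.116957 = 1140.877176
V = π·2.25² × L = 15.904313 × 1140.877176 = 18144.867481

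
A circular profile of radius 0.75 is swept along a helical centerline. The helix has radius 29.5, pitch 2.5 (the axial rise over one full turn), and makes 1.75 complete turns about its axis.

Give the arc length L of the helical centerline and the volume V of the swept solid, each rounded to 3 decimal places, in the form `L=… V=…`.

L=324.399 V=573.260

2πR = 2π·29.5 = 185.353967
per-turn = √(185.353967² + 2.5²) = √(34356.0929 + 6.25) = √34362.3429 = 185.370825
L = 1.75 × 185.370825 = 324.398945
V = π·0.75² × L = 1.767146 × 324.398945 = 573.260254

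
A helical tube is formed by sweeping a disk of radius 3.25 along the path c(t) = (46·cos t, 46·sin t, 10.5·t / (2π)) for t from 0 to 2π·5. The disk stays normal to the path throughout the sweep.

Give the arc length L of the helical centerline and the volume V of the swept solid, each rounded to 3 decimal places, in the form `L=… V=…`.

2πR = 2π·46 = 289.026524
per-turn = √(289.026524² + 10.5²) = √(83536.3317 + 110.25) = √83646.5817 = 289.217188
L = 5 × 289.217188 = 1446.085938
V = π·3.25² × L = 33.183072 × 1446.085938 = 47985.574396

L=1446.086 V=47985.574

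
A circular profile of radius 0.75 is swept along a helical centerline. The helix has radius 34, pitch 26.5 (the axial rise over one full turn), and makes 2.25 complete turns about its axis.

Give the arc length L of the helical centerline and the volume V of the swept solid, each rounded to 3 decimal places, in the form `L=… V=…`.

2πR = 2π·34 = 213.628300
per-turn = √(213.628300² + 26.5²) = √(45637.0508 + 702.25) = √46339.3008 = 215.265652
L = 2.25 × 215.265652 = 484.347716
V = π·0.75² × L = 1.767146 × 484.347716 = 855.913065

L=484.348 V=855.913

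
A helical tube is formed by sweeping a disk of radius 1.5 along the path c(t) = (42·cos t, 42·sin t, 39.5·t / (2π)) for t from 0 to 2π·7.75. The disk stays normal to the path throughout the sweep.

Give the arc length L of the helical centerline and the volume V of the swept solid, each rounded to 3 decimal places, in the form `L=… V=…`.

2πR = 2π·42 = 263.893783
per-turn = √(263.893783² + 39.5²) = √(69639.9287 + 1560.25) = √71200.1787 = 266.833616
L = 7.75 × 266.833616 = 2067.960524
V = π·1.5² × L = 7.068583 × 2067.960524 = 14617.551580

L=2067.961 V=14617.552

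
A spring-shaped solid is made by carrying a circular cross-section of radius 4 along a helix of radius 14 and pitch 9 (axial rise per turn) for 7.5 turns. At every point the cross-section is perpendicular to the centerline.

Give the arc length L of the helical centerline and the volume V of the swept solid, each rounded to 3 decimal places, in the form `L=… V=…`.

L=663.179 V=33334.990

2πR = 2π·14 = 87.964594
per-turn = √(87.964594² + 9²) = √(7737.7699 + 81) = √7818.7699 = 88.423808
L = 7.5 × 88.423808 = 663.178561
V = π·4² × L = 50.265482 × 663.178561 = 33334.990336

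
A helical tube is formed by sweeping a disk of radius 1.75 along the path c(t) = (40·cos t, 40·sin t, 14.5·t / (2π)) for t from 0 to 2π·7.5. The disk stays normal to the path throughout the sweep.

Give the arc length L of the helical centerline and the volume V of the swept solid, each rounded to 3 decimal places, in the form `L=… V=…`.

L=1888.090 V=18165.555

2πR = 2π·40 = 251.327412
per-turn = √(251.327412² + 14.5²) = √(63165.4682 + 210.25) = √63375.7182 = 251.745344
L = 7.5 × 251.745344 = 1888.090079
V = π·1.75² × L = 9.621128 × 1888.090079 = 18165.555386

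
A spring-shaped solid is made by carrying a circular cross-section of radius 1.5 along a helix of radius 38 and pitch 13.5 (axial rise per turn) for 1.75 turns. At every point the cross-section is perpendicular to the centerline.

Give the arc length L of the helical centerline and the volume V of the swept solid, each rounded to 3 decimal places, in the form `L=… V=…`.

2πR = 2π·38 = 238.761042
per-turn = √(238.761042² + 13.5²) = √(57006.8350 + 182.25) = √57189.0850 = 239.142395
L = 1.75 × 239.142395 = 418.499191
V = π·1.5² × L = 7.068583 × 418.499191 = 2958.196464

L=418.499 V=2958.196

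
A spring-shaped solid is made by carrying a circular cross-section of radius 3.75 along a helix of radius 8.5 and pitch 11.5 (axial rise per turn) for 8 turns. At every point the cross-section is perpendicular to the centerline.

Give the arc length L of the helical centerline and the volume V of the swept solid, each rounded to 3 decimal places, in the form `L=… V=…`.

L=437.049 V=19308.252

2πR = 2π·8.5 = 53.407075
per-turn = √(53.407075² + 11.5²) = √(2852.3157 + 132.25) = √2984.5657 = 54.631179
L = 8 × 54.631179 = 437.049429
V = π·3.75² × L = 44.178647 × 437.049429 = 19308.252291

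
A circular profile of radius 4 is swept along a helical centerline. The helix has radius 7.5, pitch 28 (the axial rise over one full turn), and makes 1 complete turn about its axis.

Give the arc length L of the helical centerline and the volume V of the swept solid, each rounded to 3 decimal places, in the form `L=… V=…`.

L=54.815 V=2755.292

2πR = 2π·7.5 = 47.123890
per-turn = √(47.123890² + 28²) = √(2220.6610 + 784) = √3004.6610 = 54.814788
L = 1 × 54.814788 = 54.814788
V = π·4² × L = 50.265482 × 54.814788 = 2755.291768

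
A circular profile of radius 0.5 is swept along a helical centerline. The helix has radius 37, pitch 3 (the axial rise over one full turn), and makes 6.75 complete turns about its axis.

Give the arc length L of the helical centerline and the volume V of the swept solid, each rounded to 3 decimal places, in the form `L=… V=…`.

L=1569.356 V=1232.569

2πR = 2π·37 = 232.477856
per-turn = √(232.477856² + 3²) = √(54045.9537 + 9) = √54054.9537 = 232.497212
L = 6.75 × 232.497212 = 1569.356183
V = π·0.5² × L = 0.785398 × 1569.356183 = 1232.569464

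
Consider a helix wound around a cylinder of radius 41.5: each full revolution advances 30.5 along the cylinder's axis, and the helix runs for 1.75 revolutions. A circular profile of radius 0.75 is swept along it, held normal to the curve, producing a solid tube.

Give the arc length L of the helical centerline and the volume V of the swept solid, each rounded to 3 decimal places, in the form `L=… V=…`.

2πR = 2π·41.5 = 260.752190
per-turn = √(260.752190² + 30.5²) = √(67991.7047 + 930.25) = √68921.9547 = 262.529912
L = 1.75 × 262.529912 = 459.427346
V = π·0.75² × L = 1.767146 × 459.427346 = 811.875136

L=459.427 V=811.875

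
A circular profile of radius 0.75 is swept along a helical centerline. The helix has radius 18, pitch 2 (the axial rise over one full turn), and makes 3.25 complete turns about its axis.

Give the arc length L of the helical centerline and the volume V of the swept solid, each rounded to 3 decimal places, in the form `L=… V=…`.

2πR = 2π·18 = 113.097336
per-turn = √(113.097336² + 2²) = √(12791.0073 + 4) = √12795.0073 = 113.115018
L = 3.25 × 113.115018 = 367.623809
V = π·0.75² × L = 1.767146 × 367.623809 = 649.644894

L=367.624 V=649.645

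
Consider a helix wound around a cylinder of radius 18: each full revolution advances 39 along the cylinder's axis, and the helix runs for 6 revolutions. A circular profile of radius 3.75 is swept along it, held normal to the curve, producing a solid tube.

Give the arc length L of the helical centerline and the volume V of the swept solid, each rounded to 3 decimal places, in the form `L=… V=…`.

L=717.797 V=31711.292

2πR = 2π·18 = 113.097336
per-turn = √(113.097336² + 39²) = √(12791.0073 + 1521) = √14312.0073 = 119.632802
L = 6 × 119.632802 = 717.796812
V = π·3.75² × L = 44.178647 × 717.796812 = 31711.291742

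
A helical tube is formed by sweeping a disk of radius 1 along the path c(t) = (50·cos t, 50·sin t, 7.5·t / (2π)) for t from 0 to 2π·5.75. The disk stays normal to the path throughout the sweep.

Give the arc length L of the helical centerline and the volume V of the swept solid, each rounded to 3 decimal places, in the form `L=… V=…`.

2πR = 2π·50 = 314.159265
per-turn = √(314.159265² + 7.5²) = √(98696.0440 + 56.25) = √98752.2940 = 314.248777
L = 5.75 × 314.248777 = 1806.930469
V = π·1² × L = 3.141593 × 1806.930469 = 5676.639488

L=1806.930 V=5676.639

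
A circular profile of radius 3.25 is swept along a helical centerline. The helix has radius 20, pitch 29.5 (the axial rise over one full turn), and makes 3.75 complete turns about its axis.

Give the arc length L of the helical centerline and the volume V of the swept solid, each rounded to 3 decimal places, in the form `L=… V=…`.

L=484.050 V=16062.252

2πR = 2π·20 = 125.663706
per-turn = √(125.663706² + 29.5²) = √(15791.3670 + 870.25) = √16661.6170 = 129.079886
L = 3.75 × 129.079886 = 484.049574
V = π·3.25² × L = 33.183072 × 484.049574 = 16062.252046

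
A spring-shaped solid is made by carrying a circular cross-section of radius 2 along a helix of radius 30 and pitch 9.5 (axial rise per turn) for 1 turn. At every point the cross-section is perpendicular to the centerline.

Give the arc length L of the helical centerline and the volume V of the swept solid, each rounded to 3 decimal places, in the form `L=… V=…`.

L=188.735 V=2371.711

2πR = 2π·30 = 188.495559
per-turn = √(188.495559² + 9.5²) = √(35530.5758 + 90.25) = √35620.8258 = 188.734803
L = 1 × 188.734803 = 188.734803
V = π·2² × L = 12.566371 × 188.734803 = 2371.711482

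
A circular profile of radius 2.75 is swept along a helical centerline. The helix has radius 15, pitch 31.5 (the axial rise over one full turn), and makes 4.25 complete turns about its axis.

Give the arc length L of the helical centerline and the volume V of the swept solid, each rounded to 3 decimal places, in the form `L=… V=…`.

2πR = 2π·15 = 94.247780
per-turn = √(94.247780² + 31.5²) = √(8882.6440 + 992.25) = √9874.8940 = 99.372501
L = 4.25 × 99.372501 = 422.333129
V = π·2.75² × L = 23.758294 × 422.333129 = 10033.914841

L=422.333 V=10033.915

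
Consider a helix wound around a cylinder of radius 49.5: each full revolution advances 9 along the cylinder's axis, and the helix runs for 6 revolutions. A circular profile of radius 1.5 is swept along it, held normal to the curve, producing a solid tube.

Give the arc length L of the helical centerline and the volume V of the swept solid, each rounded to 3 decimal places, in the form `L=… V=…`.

2πR = 2π·49.5 = 311.017673
per-turn = √(311.017673² + 9²) = √(96731.9927 + 81) = √96812.9927 = 311.147863
L = 6 × 311.147863 = 1866.887179
V = π·1.5² × L = 7.068583 × 1866.887179 = 13196.247854

L=1866.887 V=13196.248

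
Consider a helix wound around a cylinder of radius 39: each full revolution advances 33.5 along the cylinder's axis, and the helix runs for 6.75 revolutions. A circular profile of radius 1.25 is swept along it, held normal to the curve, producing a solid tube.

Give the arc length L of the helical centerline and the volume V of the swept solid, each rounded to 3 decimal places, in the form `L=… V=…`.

L=1669.434 V=8194.814

2πR = 2π·39 = 245.044227
per-turn = √(245.044227² + 33.5²) = √(60046.6732 + 1122.25) = √61168.9232 = 247.323519
L = 6.75 × 247.323519 = 1669.433755
V = π·1.25² × L = 4.908739 × 1669.433755 = 8194.813782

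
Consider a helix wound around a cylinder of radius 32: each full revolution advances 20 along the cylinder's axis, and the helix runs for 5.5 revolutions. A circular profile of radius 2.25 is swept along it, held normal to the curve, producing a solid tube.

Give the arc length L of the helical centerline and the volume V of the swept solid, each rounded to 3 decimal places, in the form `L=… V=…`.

L=1111.298 V=17674.433

2πR = 2π·32 = 201.061930
per-turn = √(201.061930² + 20²) = √(40425.8996 + 400) = √40825.8996 = 202.054200
L = 5.5 × 202.054200 = 1111.298098
V = π·2.25² × L = 15.904313 × 1111.298098 = 17674.432582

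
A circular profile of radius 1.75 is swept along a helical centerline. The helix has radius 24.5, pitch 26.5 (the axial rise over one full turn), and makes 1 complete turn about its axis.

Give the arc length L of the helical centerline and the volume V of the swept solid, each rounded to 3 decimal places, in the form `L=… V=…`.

L=156.202 V=1502.843

2πR = 2π·24.5 = 153.938040
per-turn = √(153.938040² + 26.5²) = √(23696.9202 + 702.25) = √24399.1702 = 156.202337
L = 1 × 156.202337 = 156.202337
V = π·1.75² × L = 9.621128 × 156.202337 = 1502.842603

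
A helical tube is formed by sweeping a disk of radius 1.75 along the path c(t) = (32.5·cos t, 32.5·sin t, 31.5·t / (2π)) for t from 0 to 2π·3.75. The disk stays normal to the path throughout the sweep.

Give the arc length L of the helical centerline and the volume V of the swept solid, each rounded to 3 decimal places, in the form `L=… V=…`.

L=774.821 V=7454.647

2πR = 2π·32.5 = 204.203522
per-turn = √(204.203522² + 31.5²) = √(41699.0786 + 992.25) = √42691.3286 = 206.618800
L = 3.75 × 206.618800 = 774.820501
V = π·1.75² × L = 9.621128 × 774.820501 = 7454.646828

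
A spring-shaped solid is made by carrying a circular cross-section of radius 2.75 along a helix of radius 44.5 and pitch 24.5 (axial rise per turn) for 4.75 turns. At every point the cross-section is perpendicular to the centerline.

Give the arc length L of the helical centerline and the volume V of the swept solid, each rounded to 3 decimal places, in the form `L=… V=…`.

2πR = 2π·44.5 = 279.601746
per-turn = √(279.601746² + 24.5²) = √(78177.1365 + 600.25) = √78777.3865 = 280.673095
L = 4.75 × 280.673095 = 1333.197203
V = π·2.75² × L = 23.758294 × 1333.197203 = 31674.491699

L=1333.197 V=31674.492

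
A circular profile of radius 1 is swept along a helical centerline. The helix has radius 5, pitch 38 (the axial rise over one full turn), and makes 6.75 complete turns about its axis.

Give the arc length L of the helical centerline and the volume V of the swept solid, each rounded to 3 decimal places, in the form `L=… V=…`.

L=332.807 V=1045.545

2πR = 2π·5 = 31.415927
per-turn = √(31.415927² + 38²) = √(986.9604 + 1444) = √2430.9604 = 49.304771
L = 6.75 × 49.304771 = 332.807204
V = π·1² × L = 3.141593 × 332.807204 = 1045.544667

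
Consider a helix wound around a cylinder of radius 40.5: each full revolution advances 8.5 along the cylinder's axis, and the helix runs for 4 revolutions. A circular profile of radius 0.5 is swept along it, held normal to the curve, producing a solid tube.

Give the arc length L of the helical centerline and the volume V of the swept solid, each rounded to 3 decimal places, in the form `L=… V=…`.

L=1018.444 V=799.884

2πR = 2π·40.5 = 254.469005
per-turn = √(254.469005² + 8.5²) = √(64754.4745 + 72.25) = √64826.7245 = 254.610928
L = 4 × 254.610928 = 1018.443711
V = π·0.5² × L = 0.785398 × 1018.443711 = 799.883820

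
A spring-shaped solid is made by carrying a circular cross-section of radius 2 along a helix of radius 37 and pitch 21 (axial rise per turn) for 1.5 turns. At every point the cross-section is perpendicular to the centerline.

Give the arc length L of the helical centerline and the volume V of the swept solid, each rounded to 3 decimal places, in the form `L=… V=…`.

L=350.137 V=4399.946

2πR = 2π·37 = 232.477856
per-turn = √(232.477856² + 21²) = √(54045.9537 + 441) = √54486.9537 = 233.424407
L = 1.5 × 233.424407 = 350.136610
V = π·2² × L = 12.566371 × 350.136610 = 4399.946410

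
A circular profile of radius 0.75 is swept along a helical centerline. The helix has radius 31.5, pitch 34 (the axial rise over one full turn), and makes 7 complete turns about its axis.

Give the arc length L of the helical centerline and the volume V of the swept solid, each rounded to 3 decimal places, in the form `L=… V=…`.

L=1405.736 V=2484.141

2πR = 2π·31.5 = 197.920337
per-turn = √(197.920337² + 34²) = √(39172.4599 + 1156) = √40328.4599 = 200.819471
L = 7 × 200.819471 = 1405.736296
V = π·0.75² × L = 1.767146 × 1405.736296 = 2484.141086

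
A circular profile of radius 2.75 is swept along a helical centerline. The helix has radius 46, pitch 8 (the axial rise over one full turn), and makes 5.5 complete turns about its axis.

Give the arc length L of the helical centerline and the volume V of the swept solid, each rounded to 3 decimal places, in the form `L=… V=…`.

L=1590.255 V=37781.740

2πR = 2π·46 = 289.026524
per-turn = √(289.026524² + 8²) = √(83536.3317 + 64) = √83600.3317 = 289.137219
L = 5.5 × 289.137219 = 1590.254707
V = π·2.75² × L = 23.758294 × 1590.254707 = 37781.739563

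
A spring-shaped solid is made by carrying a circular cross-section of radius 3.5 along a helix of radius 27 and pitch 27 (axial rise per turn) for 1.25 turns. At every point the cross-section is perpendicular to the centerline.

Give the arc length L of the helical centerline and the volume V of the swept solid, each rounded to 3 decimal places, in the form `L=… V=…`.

L=214.726 V=8263.642

2πR = 2π·27 = 169.646003
per-turn = √(169.646003² + 27²) = √(28779.7664 + 729) = √29508.7664 = 171.781159
L = 1.25 × 171.781159 = 214.726448
V = π·3.5² × L = 38.484510 × 214.726448 = 8263.642144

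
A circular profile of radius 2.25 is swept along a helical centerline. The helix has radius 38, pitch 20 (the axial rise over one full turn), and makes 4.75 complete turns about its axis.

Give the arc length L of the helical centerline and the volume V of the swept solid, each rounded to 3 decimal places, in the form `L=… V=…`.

2πR = 2π·38 = 238.761042
per-turn = √(238.761042² + 20²) = √(57006.8350 + 400) = √57406.8350 = 239.597235
L = 4.75 × 239.597235 = 1138.086866
V = π·2.25² × L = 15.904313 × 1138.086866 = 18100.489525

L=1138.087 V=18100.490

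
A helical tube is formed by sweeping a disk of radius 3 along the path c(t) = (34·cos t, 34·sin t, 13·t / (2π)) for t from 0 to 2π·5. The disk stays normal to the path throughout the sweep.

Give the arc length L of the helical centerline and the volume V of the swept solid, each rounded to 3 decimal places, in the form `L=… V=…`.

2πR = 2π·34 = 213.628300
per-turn = √(213.628300² + 13²) = √(45637.0508 + 169) = √45806.0508 = 214.023482
L = 5 × 214.023482 = 1070.117409
V = π·3² × L = 28.274334 × 1070.117409 = 30256.856912

L=1070.117 V=30256.857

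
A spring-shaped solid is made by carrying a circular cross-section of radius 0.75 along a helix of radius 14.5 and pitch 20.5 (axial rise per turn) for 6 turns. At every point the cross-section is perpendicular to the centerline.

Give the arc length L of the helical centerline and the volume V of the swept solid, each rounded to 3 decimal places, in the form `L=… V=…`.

2πR = 2π·14.5 = 91.106187
per-turn = √(91.106187² + 20.5²) = √(8300.3373 + 420.25) = √8720.5873 = 93.384085
L = 6 × 93.384085 = 560.304509
V = π·0.75² × L = 1.767146 × 560.304509 = 990.139798

L=560.305 V=990.140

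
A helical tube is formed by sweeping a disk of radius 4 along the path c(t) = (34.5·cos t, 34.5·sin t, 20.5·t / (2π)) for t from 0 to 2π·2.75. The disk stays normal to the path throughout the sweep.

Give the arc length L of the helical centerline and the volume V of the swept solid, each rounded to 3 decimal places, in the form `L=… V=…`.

2πR = 2π·34.5 = 216.769893
per-turn = √(216.769893² + 20.5²) = √(46989.1866 + 420.25) = √47409.4366 = 217.737081
L = 2.75 × 217.737081 = 598.776973
V = π·4² × L = 50.265482 × 598.776973 = 30097.813455

L=598.777 V=30097.813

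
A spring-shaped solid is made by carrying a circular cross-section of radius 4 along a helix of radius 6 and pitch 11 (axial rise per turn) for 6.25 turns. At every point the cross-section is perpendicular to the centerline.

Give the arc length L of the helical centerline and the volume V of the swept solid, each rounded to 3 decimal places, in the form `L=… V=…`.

L=245.445 V=12337.395

2πR = 2π·6 = 37.699112
per-turn = √(37.699112² + 11²) = √(1421.2230 + 121) = √1542.2230 = 39.271148
L = 6.25 × 39.271148 = 245.444672
V = π·4² × L = 50.265482 × 245.444672 = 12337.394880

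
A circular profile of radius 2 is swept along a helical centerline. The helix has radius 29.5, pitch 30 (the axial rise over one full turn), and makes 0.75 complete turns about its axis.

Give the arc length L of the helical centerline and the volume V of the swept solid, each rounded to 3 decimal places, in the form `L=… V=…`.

2πR = 2π·29.5 = 185.353967
per-turn = √(185.353967² + 30²) = √(34356.0929 + 900) = √35256.0929 = 187.766059
L = 0.75 × 187.766059 = 140.824544
V = π·2² × L = 12.566371 × 140.824544 = 1769.653415

L=140.825 V=1769.653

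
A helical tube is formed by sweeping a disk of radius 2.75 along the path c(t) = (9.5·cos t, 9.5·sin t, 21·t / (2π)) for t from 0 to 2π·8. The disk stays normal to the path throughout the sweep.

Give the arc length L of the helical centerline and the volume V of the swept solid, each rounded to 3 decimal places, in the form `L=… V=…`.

L=506.213 V=12026.751

2πR = 2π·9.5 = 59.690260
per-turn = √(59.690260² + 21²) = √(3562.9272 + 441) = √4003.9272 = 63.276593
L = 8 × 63.276593 = 506.212742
V = π·2.75² × L = 23.758294 × 506.212742 = 12026.751373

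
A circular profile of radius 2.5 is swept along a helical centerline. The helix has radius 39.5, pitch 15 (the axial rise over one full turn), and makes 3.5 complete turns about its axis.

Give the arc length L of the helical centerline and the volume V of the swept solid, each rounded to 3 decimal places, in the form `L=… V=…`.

L=870.235 V=17087.033

2πR = 2π·39.5 = 248.185820
per-turn = √(248.185820² + 15²) = √(61596.2011 + 225) = √61821.2011 = 248.638696
L = 3.5 × 248.638696 = 870.235435
V = π·2.5² × L = 19.634954 × 870.235435 = 17087.032818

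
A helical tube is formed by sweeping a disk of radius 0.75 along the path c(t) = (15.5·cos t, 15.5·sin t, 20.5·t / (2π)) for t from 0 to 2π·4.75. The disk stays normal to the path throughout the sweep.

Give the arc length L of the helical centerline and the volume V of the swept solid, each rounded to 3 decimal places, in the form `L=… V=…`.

L=472.737 V=835.395

2πR = 2π·15.5 = 97.389372
per-turn = √(97.389372² + 20.5²) = √(9484.6898 + 420.25) = √9904.9398 = 99.523564
L = 4.75 × 99.523564 = 472.736930
V = π·0.75² × L = 1.767146 × 472.736930 = 835.395112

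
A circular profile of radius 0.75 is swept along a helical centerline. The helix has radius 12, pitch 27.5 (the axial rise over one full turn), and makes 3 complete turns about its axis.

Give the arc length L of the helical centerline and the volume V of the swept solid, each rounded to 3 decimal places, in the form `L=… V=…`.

2πR = 2π·12 = 75.398224
per-turn = √(75.398224² + 27.5²) = √(5684.8921 + 756.25) = √6441.1421 = 80.256726
L = 3 × 80.256726 = 240.770179
V = π·0.75² × L = 1.767146 × 240.770179 = 425.476027

L=240.770 V=425.476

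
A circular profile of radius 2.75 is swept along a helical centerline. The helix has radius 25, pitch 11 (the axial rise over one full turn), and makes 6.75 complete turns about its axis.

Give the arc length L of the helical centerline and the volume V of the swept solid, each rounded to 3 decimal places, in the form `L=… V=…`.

L=1062.884 V=25252.314

2πR = 2π·25 = 157.079633
per-turn = √(157.079633² + 11²) = √(24674.0110 + 121) = √24795.0110 = 157.464317
L = 6.75 × 157.464317 = 1062.884137
V = π·2.75² × L = 23.758294 × 1062.884137 = 25252.314287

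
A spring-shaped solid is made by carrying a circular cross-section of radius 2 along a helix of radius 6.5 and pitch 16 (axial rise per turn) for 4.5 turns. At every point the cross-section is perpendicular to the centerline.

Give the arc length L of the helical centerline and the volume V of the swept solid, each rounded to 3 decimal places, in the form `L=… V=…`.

2πR = 2π·6.5 = 40.840704
per-turn = √(40.840704² + 16²) = √(1667.9631 + 256) = √1923.9631 = 43.863004
L = 4.5 × 43.863004 = 197.383519
V = π·2² × L = 12.566371 × 197.383519 = 2480.394456

L=197.384 V=2480.394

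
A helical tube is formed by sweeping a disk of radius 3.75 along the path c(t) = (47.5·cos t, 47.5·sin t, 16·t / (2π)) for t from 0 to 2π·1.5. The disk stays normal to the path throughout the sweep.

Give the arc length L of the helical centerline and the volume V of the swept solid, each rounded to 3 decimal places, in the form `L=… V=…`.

L=448.320 V=19806.163

2πR = 2π·47.5 = 298.451302
per-turn = √(298.451302² + 16²) = √(89073.1797 + 256) = √89329.1797 = 298.879875
L = 1.5 × 298.879875 = 448.319813
V = π·3.75² × L = 44.178647 × 448.319813 = 19806.162605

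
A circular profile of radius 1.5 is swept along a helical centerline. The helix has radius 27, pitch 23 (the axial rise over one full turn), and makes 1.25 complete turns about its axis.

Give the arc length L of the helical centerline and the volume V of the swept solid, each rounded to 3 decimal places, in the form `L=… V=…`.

L=213.998 V=1512.659

2πR = 2π·27 = 169.646003
per-turn = √(169.646003² + 23²) = √(28779.7664 + 529) = √29308.7664 = 171.198033
L = 1.25 × 171.198033 = 213.997541
V = π·1.5² × L = 7.068583 × 213.997541 = 1512.659481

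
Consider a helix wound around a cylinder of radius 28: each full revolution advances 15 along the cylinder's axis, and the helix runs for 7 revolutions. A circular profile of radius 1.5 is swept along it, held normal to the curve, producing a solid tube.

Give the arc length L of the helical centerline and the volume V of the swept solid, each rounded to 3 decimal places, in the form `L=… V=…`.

L=1235.972 V=8736.574

2πR = 2π·28 = 175.929189
per-turn = √(175.929189² + 15²) = √(30951.0794 + 225) = √31176.0794 = 176.567492
L = 7 × 176.567492 = 1235.972447
V = π·1.5² × L = 7.068583 × 1235.972447 = 8736.574412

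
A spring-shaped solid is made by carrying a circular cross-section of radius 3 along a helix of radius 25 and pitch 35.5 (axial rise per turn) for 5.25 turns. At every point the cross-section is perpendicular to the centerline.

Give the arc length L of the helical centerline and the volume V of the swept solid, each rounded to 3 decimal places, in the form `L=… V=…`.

2πR = 2π·25 = 157.079633
per-turn = √(157.079633² + 35.5²) = √(24674.0110 + 1260.25) = √25934.2610 = 161.041178
L = 5.25 × 161.041178 = 845.466184
V = π·3² × L = 28.274334 × 845.466184 = 23904.993183

L=845.466 V=23904.993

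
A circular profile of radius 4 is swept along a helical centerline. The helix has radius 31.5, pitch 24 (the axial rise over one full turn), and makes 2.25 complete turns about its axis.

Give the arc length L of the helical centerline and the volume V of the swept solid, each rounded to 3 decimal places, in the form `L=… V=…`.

2πR = 2π·31.5 = 197.920337
per-turn = √(197.920337² + 24²) = √(39172.4599 + 576) = √39748.4599 = 199.370158
L = 2.25 × 199.370158 = 448.582855
V = π·4² × L = 50.265482 × 448.582855 = 22548.233644

L=448.583 V=22548.234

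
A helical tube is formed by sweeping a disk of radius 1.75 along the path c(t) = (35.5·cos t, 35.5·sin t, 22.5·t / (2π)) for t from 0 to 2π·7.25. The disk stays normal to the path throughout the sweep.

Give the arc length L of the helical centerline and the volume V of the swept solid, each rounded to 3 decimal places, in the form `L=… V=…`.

2πR = 2π·35.5 = 223.053078
per-turn = √(223.053078² + 22.5²) = √(49752.6758 + 506.25) = √50258.9258 = 224.185026
L = 7.25 × 224.185026 = 1625.341437
V = π·1.75² × L = 9.621128 × 1625.341437 = 15637.617198

L=1625.341 V=15637.617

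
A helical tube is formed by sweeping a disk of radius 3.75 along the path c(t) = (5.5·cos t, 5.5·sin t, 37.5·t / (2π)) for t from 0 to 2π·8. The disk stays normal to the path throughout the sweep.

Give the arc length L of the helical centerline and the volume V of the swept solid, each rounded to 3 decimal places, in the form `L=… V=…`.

2πR = 2π·5.5 = 34.557519
per-turn = √(34.557519² + 37.5²) = √(1194.2221 + 1406.25) = √2600.4721 = 50.994825
L = 8 × 50.994825 = 407.958597
V = π·3.75² × L = 44.178647 × 407.958597 = 18023.058701

L=407.959 V=18023.059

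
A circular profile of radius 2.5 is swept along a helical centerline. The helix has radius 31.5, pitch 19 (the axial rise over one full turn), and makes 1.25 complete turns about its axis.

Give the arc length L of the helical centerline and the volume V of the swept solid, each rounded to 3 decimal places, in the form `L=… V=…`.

2πR = 2π·31.5 = 197.920337
per-turn = √(197.920337² + 19²) = √(39172.4599 + 361) = √39533.4599 = 198.830229
L = 1.25 × 198.830229 = 248.537786
V = π·2.5² × L = 19.634954 × 248.537786 = 4880.028015

L=248.538 V=4880.028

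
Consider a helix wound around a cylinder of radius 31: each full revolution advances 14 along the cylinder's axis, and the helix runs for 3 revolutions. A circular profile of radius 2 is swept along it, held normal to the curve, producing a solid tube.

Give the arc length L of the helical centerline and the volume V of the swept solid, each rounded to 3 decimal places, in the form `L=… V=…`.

2πR = 2π·31 = 194.778745
per-turn = √(194.778745² + 14²) = √(37938.7593 + 196) = √38134.7593 = 195.281231
L = 3 × 195.281231 = 585.843694
V = π·2² × L = 12.566371 × 585.843694 = 7361.928982

L=585.844 V=7361.929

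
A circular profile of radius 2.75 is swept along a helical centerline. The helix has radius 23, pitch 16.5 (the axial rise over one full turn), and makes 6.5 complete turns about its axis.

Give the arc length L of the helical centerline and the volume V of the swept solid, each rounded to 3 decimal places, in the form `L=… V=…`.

2πR = 2π·23 = 144.513262
per-turn = √(144.513262² + 16.5²) = √(20884.0829 + 272.25) = √21156.3329 = 145.452167
L = 6.5 × 145.452167 = 945.439086
V = π·2.75² × L = 23.758294 × 945.439086 = 22462.020186

L=945.439 V=22462.020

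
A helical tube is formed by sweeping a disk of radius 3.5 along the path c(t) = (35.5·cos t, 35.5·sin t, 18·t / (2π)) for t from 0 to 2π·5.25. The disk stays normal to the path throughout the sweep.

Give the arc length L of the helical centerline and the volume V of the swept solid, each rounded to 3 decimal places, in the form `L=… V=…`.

2πR = 2π·35.5 = 223.053078
per-turn = √(223.053078² + 18²) = √(49752.6758 + 324) = √50076.6758 = 223.778184
L = 5.25 × 223.778184 = 1174.835468
V = π·3.5² × L = 38.484510 × 1174.835468 = 45212.967316

L=1174.835 V=45212.967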